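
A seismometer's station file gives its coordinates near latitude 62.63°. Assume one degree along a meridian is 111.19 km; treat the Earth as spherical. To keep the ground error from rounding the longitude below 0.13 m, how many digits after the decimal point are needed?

At 62.63° one degree of longitude covers 111190 × cos 62.63° ≈ 111190 × 0.4597 ≈ 51117.9 m.
Rounding to N decimal places gives at most 0.5 × 10⁻ᴺ degrees of error, i.e. 0.5 × 10⁻ᴺ × 51117.9 m.
Need 0.5 × 51117.9 × 10⁻ᴺ ≤ 0.13 → 10⁻ᴺ ≤ 5.086e-06, so N ≥ 5.29.
So 6 decimal places suffice (0.0256 m); 5 would allow up to 0.256 m.

6 decimal places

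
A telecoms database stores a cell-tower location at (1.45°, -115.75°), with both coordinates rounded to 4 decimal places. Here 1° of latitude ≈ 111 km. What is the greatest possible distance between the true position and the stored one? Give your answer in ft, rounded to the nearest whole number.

Rounding to 4 decimal places leaves each coordinate within ±5e-05° of the true value.
N–S: 5e-05° × 111000 m/° = 5.55 m.
E–W at 1.45°: 5e-05° × 111000 × cos 1.45° = 5e-05 × 111000 × 0.9997 ≈ 5.54822 m.
Worst case both components are at the extreme and orthogonal: √(5.55² + 5.54822²) ≈ 7.84763 m.
Converting: 7.84763 m × 3.2808 ft/m ≈ 25.747 ft.

26 ft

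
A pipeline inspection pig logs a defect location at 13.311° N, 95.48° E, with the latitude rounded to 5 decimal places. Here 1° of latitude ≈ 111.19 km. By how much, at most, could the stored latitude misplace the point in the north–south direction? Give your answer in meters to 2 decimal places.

0.56 meters

Rounding to 5 decimal places leaves the latitude within ±5e-06° of the true value.
So the N–S error is at most 5e-06 × 111190 = 0.55595 m.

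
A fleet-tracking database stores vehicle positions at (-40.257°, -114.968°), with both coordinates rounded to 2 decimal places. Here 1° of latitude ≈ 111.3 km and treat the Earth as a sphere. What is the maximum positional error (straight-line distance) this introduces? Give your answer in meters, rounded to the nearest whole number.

700 meters

Rounding to 2 decimal places leaves each coordinate within ±0.005° of the true value.
N–S: 0.005° × 111300 m/° = 556.5 m.
E–W at 40.257°: 0.005° × 111300 × cos 40.257° = 0.005 × 111300 × 0.7632 ≈ 424.695 m.
The two errors are perpendicular, so the maximum displacement is √(556.5² + 424.695²) ≈ 700.041 m.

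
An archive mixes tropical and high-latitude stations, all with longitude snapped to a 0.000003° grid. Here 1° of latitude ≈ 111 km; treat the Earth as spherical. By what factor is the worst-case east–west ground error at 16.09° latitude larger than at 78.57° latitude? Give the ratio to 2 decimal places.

With a 0.000003° grid the true value lies within half a step, ±0.000003°/2 = ±1.5e-06°, of the stored one.
Error at 16.09° = 1.5e-06° × 111000 × cos 16.09° ≈ 0.1665 × 0.9608 = 0.15998 m.
Error at 78.57° = 1.5e-06° × 111000 × cos 78.57° ≈ 0.1665 × 0.1982 = 0.032995 m.
Ratio: 0.15998 / 0.032995 = cos 16.09° / cos 78.57° ≈ 4.8485.

4.85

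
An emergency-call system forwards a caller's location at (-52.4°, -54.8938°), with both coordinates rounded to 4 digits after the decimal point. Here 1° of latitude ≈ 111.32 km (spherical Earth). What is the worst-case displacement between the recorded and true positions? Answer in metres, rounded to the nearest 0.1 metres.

Rounding to 4 decimal places leaves each coordinate within ±5e-05° of the true value.
North–south component: 5e-05° × 111320 = 5.566 m.
East–west component at 52.4°: 5e-05° × 111320 × cos 52.4° ≈ 5e-05 × 67921.4 ≈ 3.39607 m.
Worst case both components are at the extreme and orthogonal: √(5.566² + 3.39607²) ≈ 6.52025 m.

6.5 metres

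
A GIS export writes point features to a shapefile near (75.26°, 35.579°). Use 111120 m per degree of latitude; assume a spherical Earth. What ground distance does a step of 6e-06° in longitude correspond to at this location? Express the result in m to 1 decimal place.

0.2 m

At 75.26° a degree of longitude is 111120 × cos 75.26° ≈ 28272.6 m, so 6e-06° corresponds to 0.169636 m.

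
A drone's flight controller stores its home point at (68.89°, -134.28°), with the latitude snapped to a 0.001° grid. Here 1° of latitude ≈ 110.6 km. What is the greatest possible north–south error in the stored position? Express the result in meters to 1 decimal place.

With a 0.001° grid the true value lies within half a step, ±0.001°/2 = ±0.0005°, of the stored one.
So the N–S error is at most 0.0005 × 110600 = 55.3 m.

55.3 meters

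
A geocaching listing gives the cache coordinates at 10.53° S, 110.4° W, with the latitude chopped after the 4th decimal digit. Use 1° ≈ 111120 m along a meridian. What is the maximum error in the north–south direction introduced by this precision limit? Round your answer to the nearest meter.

11 meters

Truncating at 4 decimal places can drop up to a full unit in the last place, so the latitude may be off by as much as 0.0001°.
North–south distance: 0.0001° × 111120 m/° = 11.112 m.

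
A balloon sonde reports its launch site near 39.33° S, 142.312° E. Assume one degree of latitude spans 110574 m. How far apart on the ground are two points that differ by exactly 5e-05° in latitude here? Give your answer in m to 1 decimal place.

Along a meridian 5e-05° is 5e-05 × 110574 = 5.5287 m.

5.5 m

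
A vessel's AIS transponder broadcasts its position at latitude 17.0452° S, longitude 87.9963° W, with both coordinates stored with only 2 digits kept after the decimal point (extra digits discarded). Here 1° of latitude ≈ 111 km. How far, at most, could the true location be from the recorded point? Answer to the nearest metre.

1536 metres

Truncating at 2 decimal places can drop up to a full unit in the last place, so each coordinate may be off by as much as 0.01°.
Latitude error → 0.01 × 111000 = 1110 m along the meridian.
Longitude error → 0.01 × 111000 × cos 17.0452° = 0.01 × 111000 × 0.9561 ≈ 1061.24 m.
Worst case both components are at the extreme and orthogonal: √(1110² + 1061.24²) ≈ 1535.69 m.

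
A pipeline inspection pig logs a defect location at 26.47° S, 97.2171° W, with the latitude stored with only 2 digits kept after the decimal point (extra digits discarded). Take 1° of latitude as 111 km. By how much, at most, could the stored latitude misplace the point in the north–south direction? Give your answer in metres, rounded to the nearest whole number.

Truncating at 2 decimal places can drop up to a full unit in the last place, so the latitude may be off by as much as 0.01°.
Along the meridian that is 0.01° × 111000 m/° = 1110 m.

1110 metres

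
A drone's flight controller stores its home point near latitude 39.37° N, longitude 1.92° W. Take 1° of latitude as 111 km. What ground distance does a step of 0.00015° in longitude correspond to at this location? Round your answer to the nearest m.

One degree of longitude here spans 111000 × cos 39.37° = 111000 × 0.7731 ≈ 85810.3 m; 0.00015° of that is 12.8715 m.

13 m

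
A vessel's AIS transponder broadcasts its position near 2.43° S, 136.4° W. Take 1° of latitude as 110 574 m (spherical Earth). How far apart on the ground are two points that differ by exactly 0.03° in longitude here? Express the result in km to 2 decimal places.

3.31 km

0.03° of longitude at 2.43° is 0.03 × 110574 × cos 2.43° ≈ 0.03 × 110475 = 3314.24 m.
That is 3314.24 m = 3.3142 km.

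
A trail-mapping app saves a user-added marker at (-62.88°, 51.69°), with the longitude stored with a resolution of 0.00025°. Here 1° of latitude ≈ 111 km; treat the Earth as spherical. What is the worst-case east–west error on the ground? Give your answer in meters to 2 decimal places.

With a 0.00025° grid the true value lies within half a step, ±0.00025°/2 = ±0.000125°, of the stored one.
One degree of longitude at 62.88° is 111000 × cos 62.88° ≈ 111000 × 0.4559 = 50600 m.
So at most 0.000125° × 50600 ≈ 6.325 m east–west.

6.32 meters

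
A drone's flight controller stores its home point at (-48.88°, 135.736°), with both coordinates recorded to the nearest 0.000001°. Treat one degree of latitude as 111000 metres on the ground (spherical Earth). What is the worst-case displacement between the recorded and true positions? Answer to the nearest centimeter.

Rounding to 6 decimal places leaves each coordinate within ±5e-07° of the true value.
N–S: 5e-07° × 111000 m/° = 0.0555 m.
East–west component at 48.88°: 5e-07° × 111000 × cos 48.88° ≈ 5e-07 × 72997.8 ≈ 0.0364989 m.
Worst case both components are at the extreme and orthogonal: √(0.0555² + 0.0364989²) ≈ 0.0664261 m.
That is 0.0664261 m = 6.6426 cm.

7 centimeters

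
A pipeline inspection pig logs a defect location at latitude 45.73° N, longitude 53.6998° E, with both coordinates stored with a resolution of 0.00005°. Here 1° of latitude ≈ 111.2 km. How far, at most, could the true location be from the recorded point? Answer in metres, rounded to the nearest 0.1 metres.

With a 0.00005° grid the true value lies within half a step, ±0.00005°/2 = ±2.5e-05°, of the stored one.
N–S: 2.5e-05° × 111200 m/° = 2.78 m.
East–west component at 45.73°: 2.5e-05° × 111200 × cos 45.73° ≈ 2.5e-05 × 77622.1 ≈ 1.94055 m.
Combining orthogonally: (2.78² + 1.94055²)^½ ≈ 3.3903 m.

3.4 metres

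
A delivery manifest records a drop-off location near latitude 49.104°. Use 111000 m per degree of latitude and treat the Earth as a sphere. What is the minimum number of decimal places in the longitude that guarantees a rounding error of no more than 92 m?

3 decimal places

At 49.104° one degree of longitude covers 111000 × cos 49.104° ≈ 111000 × 0.6547 ≈ 72670.4 m.
Rounding to N decimal places gives at most 0.5 × 10⁻ᴺ degrees of error, i.e. 0.5 × 10⁻ᴺ × 72670.4 m.
Need 0.5 × 72670.4 × 10⁻ᴺ ≤ 92 → 10⁻ᴺ ≤ 2.532e-03, so N ≥ 2.60.
So 3 decimal places suffice (36.3 m); 2 would allow up to 363 m.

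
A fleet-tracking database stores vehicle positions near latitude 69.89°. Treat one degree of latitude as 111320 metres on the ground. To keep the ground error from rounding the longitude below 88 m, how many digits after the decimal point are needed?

3 decimal places

At 69.89° one degree of longitude covers 111320 × cos 69.89° ≈ 111320 × 0.3438 ≈ 38274.4 m.
Rounding to N decimal places gives at most 0.5 × 10⁻ᴺ degrees of error, i.e. 0.5 × 10⁻ᴺ × 38274.4 m.
Setting 19137.2 × 10⁻ᴺ ≤ 88 gives 10ᴺ ≥ 217.5, i.e. N ≥ 2.34.
So 3 decimal places suffice (19.1 m); 2 would allow up to 191 m.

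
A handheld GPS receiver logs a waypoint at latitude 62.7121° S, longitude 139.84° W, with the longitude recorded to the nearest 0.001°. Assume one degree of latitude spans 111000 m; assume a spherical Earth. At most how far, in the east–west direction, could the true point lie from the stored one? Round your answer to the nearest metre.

Rounding to 3 decimal places leaves the longitude within ±0.0005° of the true value.
One degree of longitude at 62.7121° is 111000 × cos 62.7121° ≈ 111000 × 0.4585 = 50889.3 m.
Maximum E–W displacement: 0.0005 × 50889.3 = 25.4446 m.

25 metres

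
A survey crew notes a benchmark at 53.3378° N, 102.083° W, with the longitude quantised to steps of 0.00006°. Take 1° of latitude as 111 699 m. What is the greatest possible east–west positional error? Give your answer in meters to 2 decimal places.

With a 0.00006° grid the true value lies within half a step, ±0.00006°/2 = ±3e-05°, of the stored one.
One degree of longitude at 53.3378° is 111699 × cos 53.3378° ≈ 111699 × 0.5971 = 66695 m.
So at most 3e-05° × 66695 ≈ 2.00085 m east–west.

2.00 meters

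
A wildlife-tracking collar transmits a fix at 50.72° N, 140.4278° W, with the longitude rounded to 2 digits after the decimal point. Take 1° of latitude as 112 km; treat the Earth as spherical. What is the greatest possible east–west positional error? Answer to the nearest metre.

355 metres

Rounding to 2 decimal places leaves the longitude within ±0.005° of the true value.
At latitude 50.72° a degree of longitude spans 112000 m × cos 50.72° = 112000 × 0.6331 ≈ 70908.4 m.
So at most 0.005° × 70908.4 ≈ 354.542 m east–west.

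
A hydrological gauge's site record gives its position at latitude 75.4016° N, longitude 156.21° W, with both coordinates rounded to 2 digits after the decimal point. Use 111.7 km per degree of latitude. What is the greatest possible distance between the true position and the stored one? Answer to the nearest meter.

576 meters

Rounding to 2 decimal places leaves each coordinate within ±0.005° of the true value.
Latitude error → 0.005 × 111700 = 558.5 m along the meridian.
E–W at 75.4016°: 0.005° × 111700 × cos 75.4016° = 0.005 × 111700 × 0.2520 ≈ 140.766 m.
Worst case both components are at the extreme and orthogonal: √(558.5² + 140.766²) ≈ 575.966 m.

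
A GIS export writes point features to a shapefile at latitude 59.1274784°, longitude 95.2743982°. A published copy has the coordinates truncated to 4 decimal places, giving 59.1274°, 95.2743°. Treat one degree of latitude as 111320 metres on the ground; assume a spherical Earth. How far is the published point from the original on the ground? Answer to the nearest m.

Δlat = 59.1274784 − 59.1274 = +0.0000784°; Δlon = 95.2743982 − 95.2743 = +0.0000982°.
North–south shift: 0.0000784 × 111320 = 8.72749 m.
E–W at 59.1274°: 0.0000982° × 111320 × cos 59.1274° = 0.0000982 × 111320 × 0.5131 ≈ 5.60935 m.
Distance: √(8.72749² + 5.60935²) ≈ 10.3747 m.

10 m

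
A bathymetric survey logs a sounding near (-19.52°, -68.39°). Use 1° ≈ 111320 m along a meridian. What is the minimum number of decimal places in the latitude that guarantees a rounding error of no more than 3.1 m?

5 decimal places

One degree of latitude covers 111320 m.
N decimal places → at most half a unit in the last place, 0.5 × 10⁻ᴺ° = 111320/2 × 10⁻ᴺ m.
Need 0.5 × 111320 × 10⁻ᴺ ≤ 3.1 → 10⁻ᴺ ≤ 5.570e-05, so N ≥ 4.25.
So 5 decimal places suffice (0.557 m); 4 would allow up to 5.57 m.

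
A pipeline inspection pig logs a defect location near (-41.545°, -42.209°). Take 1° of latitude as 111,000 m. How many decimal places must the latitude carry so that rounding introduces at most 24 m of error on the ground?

One degree of latitude covers 111000 m.
N decimal places → at most half a unit in the last place, 0.5 × 10⁻ᴺ° = 111000/2 × 10⁻ᴺ m.
Need 0.5 × 111000 × 10⁻ᴺ ≤ 24 → 10⁻ᴺ ≤ 4.324e-04, so N ≥ 3.36.
At 3 places the error can reach 55.5 m, but 4 places keeps it to 5.55 m.

4 decimal places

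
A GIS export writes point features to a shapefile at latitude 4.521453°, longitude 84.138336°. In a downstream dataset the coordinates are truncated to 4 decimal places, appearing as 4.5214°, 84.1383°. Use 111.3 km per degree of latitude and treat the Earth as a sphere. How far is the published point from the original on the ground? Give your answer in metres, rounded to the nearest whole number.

The latitude changed by +0.000053° and the longitude by +0.000036°.
N–S: 0.000053° × 111300 m/° = 5.8989 m.
East–west at this latitude: 0.000036° × 111300 × cos 4.5214° ≈ 0.000036 × 110954 = 3.99433 m.
Combined displacement = (5.8989² + 3.99433²)^½ ≈ 7.12402 m.

7 metres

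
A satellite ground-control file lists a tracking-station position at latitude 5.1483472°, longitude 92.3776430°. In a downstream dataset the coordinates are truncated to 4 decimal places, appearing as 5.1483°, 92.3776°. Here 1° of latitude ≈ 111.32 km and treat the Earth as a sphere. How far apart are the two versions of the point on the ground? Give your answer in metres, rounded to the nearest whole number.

7 metres

The latitude changed by +0.0000472° and the longitude by +0.0000430°.
N–S: 0.0000472° × 111320 m/° = 5.2543 m.
E–W at 5.1483°: 0.0000430° × 111320 × cos 5.1483° = 0.0000430 × 111320 × 0.9960 ≈ 4.76745 m.
Distance: √(5.2543² + 4.76745²) ≈ 7.09481 m.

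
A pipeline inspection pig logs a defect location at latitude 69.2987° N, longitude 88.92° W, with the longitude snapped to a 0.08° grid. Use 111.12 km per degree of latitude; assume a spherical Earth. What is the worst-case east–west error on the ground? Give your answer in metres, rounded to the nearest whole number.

With a 0.08° grid the true value lies within half a step, ±0.08°/2 = ±0.04°, of the stored one.
One degree of longitude at 69.2987° is 111120 × cos 69.2987° ≈ 111120 × 0.3535 = 39280.5 m.
East–west error: 0.04° × 39280.5 m/° ≈ 1571.22 m.

1571 metres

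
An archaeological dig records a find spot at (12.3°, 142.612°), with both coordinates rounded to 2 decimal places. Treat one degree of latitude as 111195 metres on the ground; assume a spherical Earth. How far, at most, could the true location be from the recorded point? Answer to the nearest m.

777 m

Rounding to 2 decimal places leaves each coordinate within ±0.005° of the true value.
North–south component: 0.005° × 111195 = 555.975 m.
E–W at 12.3°: 0.005° × 111195 × cos 12.3° = 0.005 × 111195 × 0.9770 ≈ 543.213 m.
Combining orthogonally: (555.975² + 543.213²)^½ ≈ 777.296 m.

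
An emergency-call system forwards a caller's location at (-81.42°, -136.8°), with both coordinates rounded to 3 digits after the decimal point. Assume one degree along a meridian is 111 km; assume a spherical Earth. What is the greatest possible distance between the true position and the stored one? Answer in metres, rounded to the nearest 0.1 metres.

Rounding to 3 decimal places leaves each coordinate within ±0.0005° of the true value.
N–S: 0.0005° × 111000 m/° = 55.5 m.
E–W at 81.42°: 0.0005° × 111000 × cos 81.42° = 0.0005 × 111000 × 0.1492 ≈ 8.28006 m.
The two errors are perpendicular, so the maximum displacement is √(55.5² + 8.28006²) ≈ 56.1143 m.

56.1 metres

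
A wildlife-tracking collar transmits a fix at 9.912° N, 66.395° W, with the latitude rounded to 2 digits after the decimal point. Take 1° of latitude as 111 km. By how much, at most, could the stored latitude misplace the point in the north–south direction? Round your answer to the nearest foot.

1821 feet

Rounding to 2 decimal places leaves the latitude within ±0.005° of the true value.
So the N–S error is at most 0.005 × 111000 = 555 m.
Converting: 555 m × 3.2808 ft/m ≈ 1820.9 ft.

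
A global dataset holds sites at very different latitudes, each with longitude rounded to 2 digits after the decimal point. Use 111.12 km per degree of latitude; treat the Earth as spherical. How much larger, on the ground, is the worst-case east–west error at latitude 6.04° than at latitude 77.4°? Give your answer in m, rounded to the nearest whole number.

Rounding to 2 decimal places leaves the longitude within ±0.005° of the true value.
At 6.04°: 0.005° × 111120 × cos 6.04° = 0.005 × 111120 × 0.9944 ≈ 552.52 m.
Error at 77.4° = 0.005° × 111120 × cos 77.4° ≈ 555.6 × 0.2181 = 121.2 m.
Difference: 552.52 − 121.2 = 431.32 m.

431 m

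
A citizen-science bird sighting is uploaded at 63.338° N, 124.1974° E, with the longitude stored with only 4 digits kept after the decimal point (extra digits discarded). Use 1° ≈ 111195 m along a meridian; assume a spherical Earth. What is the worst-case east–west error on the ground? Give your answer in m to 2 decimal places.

Truncating at 4 decimal places can drop up to a full unit in the last place, so the longitude may be off by as much as 0.0001°.
Parallels shrink by cos φ, so at 63.338° a degree of longitude is 111195 × 0.4487 ≈ 49896.1 m.
East–west error: 0.0001° × 49896.1 m/° ≈ 4.98961 m.

4.99 m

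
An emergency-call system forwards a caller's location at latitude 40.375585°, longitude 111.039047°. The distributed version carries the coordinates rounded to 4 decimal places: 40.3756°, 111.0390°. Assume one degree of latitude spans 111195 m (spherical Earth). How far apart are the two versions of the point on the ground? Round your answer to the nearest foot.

The latitude changed by -0.000015° and the longitude by +0.000047°.
N–S: -0.000015° × 111195 m/° = -1.66792 m.
E–W at 40.3756°: 0.000047° × 111195 × cos 40.3756° = 0.000047 × 111195 × 0.7618 ≈ 3.98137 m.
Combined displacement = (1.66792² + 3.98137²)^½ ≈ 4.31663 m.
Converting: 4.31663 m × 3.2808 ft/m ≈ 14.162 ft.

14 feet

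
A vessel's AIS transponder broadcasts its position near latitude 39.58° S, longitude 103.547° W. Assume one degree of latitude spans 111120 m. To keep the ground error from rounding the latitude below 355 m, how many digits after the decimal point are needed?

3

One degree of latitude covers 111120 m.
N decimal places → at most half a unit in the last place, 0.5 × 10⁻ᴺ° = 111120/2 × 10⁻ᴺ m.
Need 0.5 × 111120 × 10⁻ᴺ ≤ 355 → 10⁻ᴺ ≤ 6.389e-03, so N ≥ 2.19.
So 3 decimal places suffice (55.6 m); 2 would allow up to 556 m.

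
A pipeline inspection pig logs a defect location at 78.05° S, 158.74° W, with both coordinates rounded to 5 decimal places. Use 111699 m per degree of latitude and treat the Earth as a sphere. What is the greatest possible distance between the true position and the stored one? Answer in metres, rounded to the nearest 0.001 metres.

0.570 metres

Rounding to 5 decimal places leaves each coordinate within ±5e-06° of the true value.
North–south component: 5e-06° × 111699 = 0.558495 m.
Longitude error → 5e-06 × 111699 × cos 78.05° = 5e-06 × 111699 × 0.2071 ≈ 0.115641 m.
The two errors are perpendicular, so the maximum displacement is √(0.558495² + 0.115641²) ≈ 0.570342 m.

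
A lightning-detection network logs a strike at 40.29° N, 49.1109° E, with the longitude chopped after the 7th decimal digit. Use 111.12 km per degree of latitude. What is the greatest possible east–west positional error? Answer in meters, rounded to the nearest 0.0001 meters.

Truncating at 7 decimal places can drop up to a full unit in the last place, so the longitude may be off by as much as 1e-07°.
Parallels shrink by cos φ, so at 40.29° a degree of longitude is 111120 × 0.7628 ≈ 84760.2 m.
East–west error: 1e-07° × 84760.2 m/° ≈ 0.00847602 m.

0.0085 meters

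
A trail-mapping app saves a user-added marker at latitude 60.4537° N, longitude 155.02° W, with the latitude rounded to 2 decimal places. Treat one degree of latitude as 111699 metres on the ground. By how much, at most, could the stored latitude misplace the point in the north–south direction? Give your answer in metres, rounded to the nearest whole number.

558 metres

Rounding to 2 decimal places leaves the latitude within ±0.005° of the true value.
Along the meridian that is 0.005° × 111699 m/° = 558.495 m.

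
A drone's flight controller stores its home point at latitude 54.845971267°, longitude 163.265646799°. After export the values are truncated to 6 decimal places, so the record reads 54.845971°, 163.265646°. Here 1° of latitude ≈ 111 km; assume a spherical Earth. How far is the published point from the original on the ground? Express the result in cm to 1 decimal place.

Δlat = 54.845971267 − 54.845971 = +0.000000267°; Δlon = 163.265646799 − 163.265646 = +0.000000799°.
N–S: 0.000000267° × 111000 m/° = 0.029637 m.
E–W at 54.846°: 0.000000799° × 111000 × cos 54.846° = 0.000000799 × 111000 × 0.5758 ≈ 0.051065 m.
Hypotenuse of the two orthogonal shifts: √(0.029637² + 0.051065²) = 0.0590423 m.
That is 0.0590423 m = 5.9042 cm.

5.9 cm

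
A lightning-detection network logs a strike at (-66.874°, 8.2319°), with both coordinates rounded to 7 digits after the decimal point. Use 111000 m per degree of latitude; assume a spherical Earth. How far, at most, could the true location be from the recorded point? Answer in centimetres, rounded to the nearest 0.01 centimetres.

0.60 centimetres

Rounding to 7 decimal places leaves each coordinate within ±5e-08° of the true value.
Latitude error → 5e-08 × 111000 = 0.00555 m along the meridian.
E–W at 66.874°: 5e-08° × 111000 × cos 66.874° = 5e-08 × 111000 × 0.3928 ≈ 0.00217979 m.
The two errors are perpendicular, so the maximum displacement is √(0.00555² + 0.00217979²) ≈ 0.00596272 m.
That is 0.00596272 m = 0.59627 cm.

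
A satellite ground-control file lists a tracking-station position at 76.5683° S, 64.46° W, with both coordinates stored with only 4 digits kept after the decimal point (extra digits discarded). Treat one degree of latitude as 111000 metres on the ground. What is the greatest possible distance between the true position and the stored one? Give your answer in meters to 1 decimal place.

11.4 meters

Truncating at 4 decimal places can drop up to a full unit in the last place, so each coordinate may be off by as much as 0.0001°.
Latitude error → 0.0001 × 111000 = 11.1 m along the meridian.
E–W at 76.5683°: 0.0001° × 111000 × cos 76.5683° = 0.0001 × 111000 × 0.2323 ≈ 2.57838 m.
Combining orthogonally: (11.1² + 2.57838²)^½ ≈ 11.3955 m.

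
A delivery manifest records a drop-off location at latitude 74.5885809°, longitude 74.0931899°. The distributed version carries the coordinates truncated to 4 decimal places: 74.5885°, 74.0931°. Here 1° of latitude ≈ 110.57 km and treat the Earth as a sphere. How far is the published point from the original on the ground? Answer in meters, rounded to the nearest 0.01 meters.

Δlat = 74.5885809 − 74.5885 = +0.0000809°; Δlon = 74.0931899 − 74.0931 = +0.0000899°.
North–south shift: 0.0000809 × 110570 = 8.94511 m.
East–west at this latitude: 0.0000899° × 110570 × cos 74.5885° ≈ 0.0000899 × 29383.9 = 2.64162 m.
Distance: √(8.94511² + 2.64162²) ≈ 9.32701 m.

9.33 meters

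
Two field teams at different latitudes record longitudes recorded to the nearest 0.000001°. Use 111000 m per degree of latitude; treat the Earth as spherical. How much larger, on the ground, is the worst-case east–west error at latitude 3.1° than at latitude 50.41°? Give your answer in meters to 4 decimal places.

Rounding to 6 decimal places leaves the longitude within ±5e-07° of the true value.
At 3.1°: 5e-07° × 111000 × cos 3.1° = 5e-07 × 111000 × 0.9985 ≈ 0.055419 m.
At 50.41°: 5e-07° × 111000 × cos 50.41° = 5e-07 × 111000 × 0.6373 ≈ 0.03537 m.
So the lower-latitude error exceeds the higher by 0.055419 − 0.03537 = 0.020049 m.

0.0200 meters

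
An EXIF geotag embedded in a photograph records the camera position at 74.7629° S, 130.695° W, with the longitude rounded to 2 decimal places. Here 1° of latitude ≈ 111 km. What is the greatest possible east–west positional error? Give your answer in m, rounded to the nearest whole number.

146 m

Rounding to 2 decimal places leaves the longitude within ±0.005° of the true value.
One degree of longitude at 74.7629° is 111000 × cos 74.7629° ≈ 111000 × 0.2628 = 29172.4 m.
Maximum E–W displacement: 0.005 × 29172.4 = 145.862 m.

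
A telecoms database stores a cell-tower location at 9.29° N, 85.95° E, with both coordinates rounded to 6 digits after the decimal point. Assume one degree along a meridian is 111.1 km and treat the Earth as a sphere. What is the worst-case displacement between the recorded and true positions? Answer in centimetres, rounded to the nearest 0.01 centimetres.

Rounding to 6 decimal places leaves each coordinate within ±5e-07° of the true value.
N–S: 5e-07° × 111100 m/° = 0.05555 m.
Longitude error → 5e-07 × 111100 × cos 9.29° = 5e-07 × 111100 × 0.9869 ≈ 0.0548214 m.
The two errors are perpendicular, so the maximum displacement is √(0.05555² + 0.0548214²) ≈ 0.0780461 m.
That is 0.0780461 m = 7.8046 cm.

7.80 centimetres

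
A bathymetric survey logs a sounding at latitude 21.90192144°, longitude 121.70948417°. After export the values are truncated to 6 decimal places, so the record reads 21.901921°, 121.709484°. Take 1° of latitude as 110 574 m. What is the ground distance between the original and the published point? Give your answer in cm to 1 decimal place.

5.2 cm

Δlat = 21.90192144 − 21.901921 = +0.00000044°; Δlon = 121.70948417 − 121.709484 = +0.00000017°.
N–S: 0.00000044° × 110574 m/° = 0.0486526 m.
E–W at 21.9019°: 0.00000017° × 110574 × cos 21.9019° = 0.00000017 × 110574 × 0.9278 ≈ 0.0174408 m.
Distance: √(0.0486526² + 0.0174408²) ≈ 0.0516842 m.
That is 0.0516842 m = 5.1684 cm.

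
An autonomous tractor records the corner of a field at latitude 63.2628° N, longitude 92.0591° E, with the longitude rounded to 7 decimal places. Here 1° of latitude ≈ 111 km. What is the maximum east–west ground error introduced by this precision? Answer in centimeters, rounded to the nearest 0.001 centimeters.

Rounding to 7 decimal places leaves the longitude within ±5e-08° of the true value.
One degree of longitude at 63.2628° is 111000 × cos 63.2628° ≈ 111000 × 0.4499 = 49938.8 m.
East–west error: 5e-08° × 49938.8 m/° ≈ 0.00249694 m.
That is 0.00249694 m = 0.24969 cm.

0.250 centimeters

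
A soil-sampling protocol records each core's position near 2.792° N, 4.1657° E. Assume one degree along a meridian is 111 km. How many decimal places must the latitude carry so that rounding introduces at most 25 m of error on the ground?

4

One degree of latitude covers 111000 m.
Rounding to N decimal places gives at most 0.5 × 10⁻ᴺ degrees of error, i.e. 0.5 × 10⁻ᴺ × 111000 m.
Setting 55500 × 10⁻ᴺ ≤ 25 gives 10ᴺ ≥ 2220, i.e. N ≥ 3.35.
So 4 decimal places suffice (5.55 m); 3 would allow up to 55.5 m.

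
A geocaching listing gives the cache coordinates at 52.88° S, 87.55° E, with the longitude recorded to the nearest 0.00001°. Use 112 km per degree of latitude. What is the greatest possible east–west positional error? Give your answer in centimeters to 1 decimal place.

Rounding to 5 decimal places leaves the longitude within ±5e-06° of the true value.
Parallels shrink by cos φ, so at 52.88° a degree of longitude is 112000 × 0.6035 ≈ 67590.5 m.
So at most 5e-06° × 67590.5 ≈ 0.337952 m east–west.
That is 0.337952 m = 33.795 cm.

33.8 centimeters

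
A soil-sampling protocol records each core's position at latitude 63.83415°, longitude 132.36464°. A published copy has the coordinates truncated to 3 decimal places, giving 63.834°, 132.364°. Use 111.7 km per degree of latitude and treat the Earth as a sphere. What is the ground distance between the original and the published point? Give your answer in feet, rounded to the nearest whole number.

The latitude changed by +0.00015° and the longitude by +0.00064°.
North–south shift: 0.00015 × 111700 = 16.755 m.
East–west at this latitude: 0.00064° × 111700 × cos 63.834° ≈ 0.00064 × 49256.7 = 31.5243 m.
Hypotenuse of the two orthogonal shifts: √(16.755² + 31.5243²) = 35.7003 m.
Converting: 35.7003 m × 3.2808 ft/m ≈ 117.13 ft.

117 feet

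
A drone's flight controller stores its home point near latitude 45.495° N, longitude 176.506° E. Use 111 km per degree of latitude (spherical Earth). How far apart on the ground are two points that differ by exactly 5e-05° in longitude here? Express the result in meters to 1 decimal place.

At 45.495° a degree of longitude is 111000 × cos 45.495° ≈ 77807.8 m, so 5e-05° corresponds to 3.89039 m.

3.9 meters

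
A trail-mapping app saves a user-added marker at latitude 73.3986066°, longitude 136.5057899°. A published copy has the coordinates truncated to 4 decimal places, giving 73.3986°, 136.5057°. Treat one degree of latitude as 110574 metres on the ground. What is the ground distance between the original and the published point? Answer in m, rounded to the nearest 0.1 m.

The latitude changed by +0.0000066° and the longitude by +0.0000899°.
N–S: 0.0000066° × 110574 m/° = 0.729788 m.
E–W at 73.3986°: 0.0000899° × 110574 × cos 73.3986° = 0.0000899 × 110574 × 0.2857 ≈ 2.84015 m.
Hypotenuse of the two orthogonal shifts: √(0.729788² + 2.84015²) = 2.93241 m.

2.9 m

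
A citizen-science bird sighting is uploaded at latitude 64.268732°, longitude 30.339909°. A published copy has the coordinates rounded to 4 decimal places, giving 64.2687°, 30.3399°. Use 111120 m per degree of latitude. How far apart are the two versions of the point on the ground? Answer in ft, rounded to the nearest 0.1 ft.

11.8 ft

The latitude changed by +0.000032° and the longitude by +0.000009°.
North–south shift: 0.000032 × 111120 = 3.55584 m.
East–west at this latitude: 0.000009° × 111120 × cos 64.2687° ≈ 0.000009 × 48242.9 = 0.434186 m.
Combined displacement = (3.55584² + 0.434186²)^½ ≈ 3.58225 m.
In feet: 3.58225 m ÷ 0.3048 ≈ 11.753 ft.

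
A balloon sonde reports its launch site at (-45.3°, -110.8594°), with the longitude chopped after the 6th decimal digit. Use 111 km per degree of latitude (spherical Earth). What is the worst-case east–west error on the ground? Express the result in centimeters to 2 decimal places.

Truncating at 6 decimal places can drop up to a full unit in the last place, so the longitude may be off by as much as 1e-06°.
Parallels shrink by cos φ, so at 45.3° a degree of longitude is 111000 × 0.7034 ≈ 78076.8 m.
Maximum E–W displacement: 1e-06 × 78076.8 = 0.0780768 m.
That is 0.0780768 m = 7.8077 cm.

7.81 centimeters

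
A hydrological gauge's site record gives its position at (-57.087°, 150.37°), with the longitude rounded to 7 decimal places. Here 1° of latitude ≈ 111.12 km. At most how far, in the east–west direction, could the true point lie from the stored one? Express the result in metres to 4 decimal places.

0.0030 metres

Rounding to 7 decimal places leaves the longitude within ±5e-08° of the true value.
Parallels shrink by cos φ, so at 57.087° a degree of longitude is 111120 × 0.5434 ≈ 60378.7 m.
Maximum E–W displacement: 5e-08 × 60378.7 = 0.00301894 m.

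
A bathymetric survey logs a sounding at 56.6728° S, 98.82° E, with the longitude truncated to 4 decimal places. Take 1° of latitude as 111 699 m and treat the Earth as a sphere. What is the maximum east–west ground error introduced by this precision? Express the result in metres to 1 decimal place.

6.1 metres

Truncating at 4 decimal places can drop up to a full unit in the last place, so the longitude may be off by as much as 0.0001°.
At latitude 56.6728° a degree of longitude spans 111699 m × cos 56.6728° = 111699 × 0.5494 ≈ 61369.6 m.
Maximum E–W displacement: 0.0001 × 61369.6 = 6.13696 m.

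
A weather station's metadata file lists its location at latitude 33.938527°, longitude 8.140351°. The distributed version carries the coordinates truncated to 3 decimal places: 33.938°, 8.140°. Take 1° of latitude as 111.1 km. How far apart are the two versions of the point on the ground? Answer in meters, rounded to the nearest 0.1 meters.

66.9 meters

The latitude changed by +0.000527° and the longitude by +0.000351°.
North–south shift: 0.000527 × 111100 = 58.5497 m.
East–west at this latitude: 0.000351° × 111100 × cos 33.938° ≈ 0.000351 × 92173.2 = 32.3528 m.
Distance: √(58.5497² + 32.3528²) ≈ 66.8937 m.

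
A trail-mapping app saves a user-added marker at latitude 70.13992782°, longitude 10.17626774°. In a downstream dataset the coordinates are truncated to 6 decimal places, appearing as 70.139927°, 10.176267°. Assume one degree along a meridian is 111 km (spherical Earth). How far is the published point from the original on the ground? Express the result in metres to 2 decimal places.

0.10 metres

Δlat = 70.13992782 − 70.139927 = +0.00000082°; Δlon = 10.17626774 − 10.176267 = +0.00000074°.
North–south shift: 0.00000082 × 111000 = 0.09102 m.
East–west at this latitude: 0.00000074° × 111000 × cos 70.1399° ≈ 0.00000074 × 37709.4 = 0.0279049 m.
Hypotenuse of the two orthogonal shifts: √(0.09102² + 0.0279049²) = 0.0952015 m.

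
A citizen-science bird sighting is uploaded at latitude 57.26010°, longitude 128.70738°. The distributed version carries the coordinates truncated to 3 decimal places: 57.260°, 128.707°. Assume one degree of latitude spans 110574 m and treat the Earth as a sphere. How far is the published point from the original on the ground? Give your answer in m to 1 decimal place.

25.3 m

Δlat = 57.26010 − 57.260 = +0.00010°; Δlon = 128.70738 − 128.707 = +0.00038°.
N–S: 0.00010° × 110574 m/° = 11.0574 m.
East–west at this latitude: 0.00038° × 110574 × cos 57.26° ≈ 0.00038 × 59801.5 = 22.7246 m.
Combined displacement = (11.0574² + 22.7246²)^½ ≈ 25.272 m.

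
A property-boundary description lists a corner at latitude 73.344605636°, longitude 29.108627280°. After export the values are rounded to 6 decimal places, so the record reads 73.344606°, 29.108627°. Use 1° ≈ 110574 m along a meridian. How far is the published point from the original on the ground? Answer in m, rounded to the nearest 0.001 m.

0.041 m

The latitude changed by -0.000000364° and the longitude by +0.000000280°.
North–south shift: -0.000000364 × 110574 = -0.0402489 m.
E–W at 73.3446°: 0.000000280° × 110574 × cos 73.3446° = 0.000000280 × 110574 × 0.2866 ≈ 0.0088738 m.
Hypotenuse of the two orthogonal shifts: √(0.0402489² + 0.0088738²) = 0.0412155 m.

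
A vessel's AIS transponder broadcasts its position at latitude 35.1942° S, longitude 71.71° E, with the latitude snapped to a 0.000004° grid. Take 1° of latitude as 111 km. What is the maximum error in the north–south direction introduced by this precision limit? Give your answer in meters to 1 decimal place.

With a 0.000004° grid the true value lies within half a step, ±0.000004°/2 = ±2e-06°, of the stored one.
North–south distance: 2e-06° × 111000 m/° = 0.222 m.

0.2 meters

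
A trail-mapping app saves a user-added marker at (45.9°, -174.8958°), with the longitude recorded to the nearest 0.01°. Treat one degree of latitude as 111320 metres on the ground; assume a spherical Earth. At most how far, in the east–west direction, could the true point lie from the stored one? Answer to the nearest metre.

Rounding to 2 decimal places leaves the longitude within ±0.005° of the true value.
At latitude 45.9° a degree of longitude spans 111320 m × cos 45.9° = 111320 × 0.6959 ≈ 77469 m.
East–west error: 0.005° × 77469 m/° ≈ 387.345 m.

387 metres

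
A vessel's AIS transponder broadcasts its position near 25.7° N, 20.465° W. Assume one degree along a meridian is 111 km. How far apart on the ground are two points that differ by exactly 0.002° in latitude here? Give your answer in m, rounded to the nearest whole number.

222 m

0.002° × 111000 m/° = 222 m.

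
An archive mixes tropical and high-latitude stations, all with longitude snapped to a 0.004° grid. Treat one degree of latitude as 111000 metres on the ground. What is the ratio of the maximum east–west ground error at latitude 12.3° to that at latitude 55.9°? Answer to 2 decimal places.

1.74

With a 0.004° grid the true value lies within half a step, ±0.004°/2 = ±0.002°, of the stored one.
At 12.3°: 0.002° × 111000 × cos 12.3° = 0.002 × 111000 × 0.9770 ≈ 216.9 m.
At 55.9°: 0.002° × 111000 × cos 55.9° = 0.002 × 111000 × 0.5606 ≈ 124.46 m.
The ratio reduces to cos 12.3° / cos 55.9° = 0.9770/0.5606 ≈ 1.7427.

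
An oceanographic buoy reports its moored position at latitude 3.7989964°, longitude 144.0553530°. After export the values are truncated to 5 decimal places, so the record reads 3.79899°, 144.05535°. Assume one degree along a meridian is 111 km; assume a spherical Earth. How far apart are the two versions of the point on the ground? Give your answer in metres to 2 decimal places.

Δlat = 3.7989964 − 3.79899 = +0.0000064°; Δlon = 144.0553530 − 144.05535 = +0.0000030°.
North–south shift: 0.0000064 × 111000 = 0.7104 m.
East–west at this latitude: 0.0000030° × 111000 × cos 3.79899° ≈ 0.0000030 × 110756 = 0.332268 m.
Distance: √(0.7104² + 0.332268²) ≈ 0.784264 m.

0.78 metres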